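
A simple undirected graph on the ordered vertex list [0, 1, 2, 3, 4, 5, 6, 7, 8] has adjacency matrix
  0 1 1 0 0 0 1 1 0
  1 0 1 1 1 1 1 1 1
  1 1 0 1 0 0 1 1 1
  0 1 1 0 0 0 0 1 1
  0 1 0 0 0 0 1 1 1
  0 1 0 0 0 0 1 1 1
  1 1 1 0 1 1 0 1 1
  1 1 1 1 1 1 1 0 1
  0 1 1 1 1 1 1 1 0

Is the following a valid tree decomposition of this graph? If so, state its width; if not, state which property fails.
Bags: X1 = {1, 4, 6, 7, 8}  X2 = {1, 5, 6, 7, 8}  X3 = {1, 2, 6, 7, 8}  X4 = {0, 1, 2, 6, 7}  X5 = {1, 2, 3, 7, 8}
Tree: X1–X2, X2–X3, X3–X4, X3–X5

Yes; width 4.

Every vertex of G appears in some bag (union = {0, 1, 2, 3, 4, 5, 6, 7, 8}); every edge is covered by a bag; and for each vertex v the set of bags containing v is connected in the bag tree. The decomposition is therefore valid. The largest bag has 5 vertices, so the width is 4.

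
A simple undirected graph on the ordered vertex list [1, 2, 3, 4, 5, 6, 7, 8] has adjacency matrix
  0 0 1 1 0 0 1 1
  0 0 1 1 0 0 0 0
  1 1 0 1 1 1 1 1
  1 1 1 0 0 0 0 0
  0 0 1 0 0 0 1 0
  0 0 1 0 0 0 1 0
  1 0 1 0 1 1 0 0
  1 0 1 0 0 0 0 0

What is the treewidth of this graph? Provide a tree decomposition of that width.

Each bag holds 3 vertices, so the decomposition has width 2, which upper-bounds the treewidth. Conversely, {1, 3, 8} is a clique of size 3, and the vertices of any clique must share a bag in every tree decomposition; so some bag has ≥ 3 vertices and tw(G) ≥ 2. Combining the bounds, tw(G) = 2.

Treewidth 2.
One optimal decomposition is:
Bags: B1 = {1, 3, 8}  B2 = {1, 3, 4}  B3 = {1, 3, 7}  B4 = {3, 6, 7}  B5 = {3, 5, 7}  B6 = {2, 3, 4}
Tree: B1–B2, B1–B3, B3–B4, B3–B5, B2–B6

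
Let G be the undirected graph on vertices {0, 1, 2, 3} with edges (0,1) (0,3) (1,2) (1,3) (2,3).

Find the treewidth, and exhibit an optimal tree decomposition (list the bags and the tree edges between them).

Treewidth 2.
One optimal decomposition is:
Bags: B1 = {0, 1, 3}  B2 = {1, 2, 3}
Tree: B1–B2

The largest bag has 3 vertices, giving width 2; this decomposition certifies tw(G) ≤ 2. On the other hand G contains the 3-clique {0, 1, 3}. A clique must lie in a single bag of any decomposition, so no decomposition can have width below 2. Therefore the treewidth is 2.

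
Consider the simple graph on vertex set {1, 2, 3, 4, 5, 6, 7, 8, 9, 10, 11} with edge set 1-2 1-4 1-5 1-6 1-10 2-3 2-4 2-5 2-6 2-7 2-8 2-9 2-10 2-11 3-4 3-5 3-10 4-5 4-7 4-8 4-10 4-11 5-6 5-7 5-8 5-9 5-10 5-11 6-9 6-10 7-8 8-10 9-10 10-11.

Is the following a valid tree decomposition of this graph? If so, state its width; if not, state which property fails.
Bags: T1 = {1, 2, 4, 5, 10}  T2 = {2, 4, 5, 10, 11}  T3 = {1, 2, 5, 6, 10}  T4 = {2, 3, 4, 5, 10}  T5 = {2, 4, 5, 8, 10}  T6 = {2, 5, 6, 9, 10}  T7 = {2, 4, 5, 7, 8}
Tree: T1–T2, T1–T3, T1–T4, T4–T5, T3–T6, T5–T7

Checking the three conditions: (i) the bags cover all of {1, 2, 3, 4, 5, 6, 7, 8, 9, 10, 11}; (ii) for each edge, some bag contains both endpoints; (iii) the bags containing any fixed vertex form a subtree. All hold, so the decomposition is valid with width 5 − 1 = 4.

Yes; width 4.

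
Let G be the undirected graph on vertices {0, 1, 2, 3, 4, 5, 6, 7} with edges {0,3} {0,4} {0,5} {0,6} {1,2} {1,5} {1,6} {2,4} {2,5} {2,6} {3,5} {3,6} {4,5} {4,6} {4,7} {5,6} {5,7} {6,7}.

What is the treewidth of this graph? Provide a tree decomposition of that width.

Every bag has size at most 4, so the width is 4 − 1 = 3 and tw(G) ≤ 3. For the lower bound, the 4 vertices {1, 2, 5, 6} are pairwise adjacent, and any tree decomposition puts a clique entirely inside one bag — forcing width ≥ 3. Therefore the treewidth is 3.

Treewidth 3.
One optimal decomposition is:
Bags: B1 = {4, 5, 6, 7}  B2 = {0, 4, 5, 6}  B3 = {0, 3, 5, 6}  B4 = {2, 4, 5, 6}  B5 = {1, 2, 5, 6}
Tree: B1–B2, B2–B3, B2–B4, B4–B5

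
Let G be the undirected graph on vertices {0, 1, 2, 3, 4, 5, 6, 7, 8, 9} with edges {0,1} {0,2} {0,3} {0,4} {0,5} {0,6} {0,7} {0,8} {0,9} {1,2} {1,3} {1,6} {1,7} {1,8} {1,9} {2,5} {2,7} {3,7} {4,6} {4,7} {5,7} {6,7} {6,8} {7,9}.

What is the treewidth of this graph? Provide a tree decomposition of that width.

Treewidth 3.
One such decomposition:
Bags: B1 = {0, 4, 6, 7}  B2 = {0, 1, 6, 7}  B3 = {0, 1, 3, 7}  B4 = {0, 1, 2, 7}  B5 = {0, 2, 5, 7}  B6 = {0, 1, 6, 8}  B7 = {0, 1, 7, 9}
Tree: B1–B2, B2–B3, B3–B4, B4–B5, B2–B6, B2–B7

The largest bag has 4 vertices, giving width 3; this decomposition certifies tw(G) ≤ 3. Conversely, {0, 1, 6, 8} is a clique of size 4, and the vertices of any clique must share a bag in every tree decomposition; so some bag has ≥ 4 vertices and tw(G) ≥ 3. The upper and lower bounds meet at 3, so that is the treewidth.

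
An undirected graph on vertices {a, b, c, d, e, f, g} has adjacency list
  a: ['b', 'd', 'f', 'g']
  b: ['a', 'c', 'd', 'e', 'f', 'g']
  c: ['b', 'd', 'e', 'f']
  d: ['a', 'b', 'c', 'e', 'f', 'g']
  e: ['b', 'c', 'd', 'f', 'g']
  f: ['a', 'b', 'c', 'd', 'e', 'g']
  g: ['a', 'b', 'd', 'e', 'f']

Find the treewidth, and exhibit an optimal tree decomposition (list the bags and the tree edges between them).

Treewidth 4.
One optimal decomposition is:
Bags: B1 = {b, d, e, f, g}  B2 = {a, b, d, f, g}  B3 = {b, c, d, e, f}
Tree: B1–B2, B1–B3

The largest bag has 5 vertices, giving width 4; this decomposition certifies tw(G) ≤ 4. For the lower bound, the 5 vertices {b, d, e, f, g} are pairwise adjacent, and any tree decomposition puts a clique entirely inside one bag — forcing width ≥ 4. Hence tw(G) = 4 exactly.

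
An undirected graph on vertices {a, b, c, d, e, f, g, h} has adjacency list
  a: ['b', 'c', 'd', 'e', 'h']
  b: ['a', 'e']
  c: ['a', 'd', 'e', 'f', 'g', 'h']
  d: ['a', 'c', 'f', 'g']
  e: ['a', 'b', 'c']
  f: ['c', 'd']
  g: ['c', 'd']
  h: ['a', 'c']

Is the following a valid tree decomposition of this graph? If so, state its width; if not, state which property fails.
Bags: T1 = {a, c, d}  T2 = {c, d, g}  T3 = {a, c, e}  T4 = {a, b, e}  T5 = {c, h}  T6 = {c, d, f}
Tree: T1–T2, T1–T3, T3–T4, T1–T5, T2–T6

No — edge (a,h) lies in no bag.

A tree decomposition must satisfy three properties: every vertex lies in some bag; for every edge, both endpoints lie together in some bag; and for every vertex, the bags containing it form a connected subtree. Here edge (a,h) lies in no bag, so the decomposition is invalid.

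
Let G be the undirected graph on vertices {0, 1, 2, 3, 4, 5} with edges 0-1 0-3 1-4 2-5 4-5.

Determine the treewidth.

A width-1 tree decomposition is:
Bags: B1 = {2, 5}  B2 = {4, 5}  B3 = {1, 4}  B4 = {0, 1}  B5 = {0, 3}
Tree: B1–B2, B2–B3, B3–B4, B4–B5
The largest bag has 2 vertices, giving width 1; this decomposition certifies tw(G) ≤ 1. Any graph with an edge has treewidth ≥ 1, and G has the edge 2–5. Hence tw(G) = 1 exactly.

1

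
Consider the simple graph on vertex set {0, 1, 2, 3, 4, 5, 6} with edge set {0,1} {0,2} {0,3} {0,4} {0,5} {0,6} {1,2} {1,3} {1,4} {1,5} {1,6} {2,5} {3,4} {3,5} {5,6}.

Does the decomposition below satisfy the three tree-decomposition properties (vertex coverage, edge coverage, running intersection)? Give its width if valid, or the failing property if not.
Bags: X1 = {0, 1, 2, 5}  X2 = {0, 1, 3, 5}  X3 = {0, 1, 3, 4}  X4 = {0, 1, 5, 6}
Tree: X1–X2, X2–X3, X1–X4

Yes; width 3.

Every vertex of G appears in some bag (union = {0, 1, 2, 3, 4, 5, 6}); every edge is covered by a bag; and for each vertex v the set of bags containing v is connected in the bag tree. The decomposition is therefore valid. The largest bag has 4 vertices, so the width is 3.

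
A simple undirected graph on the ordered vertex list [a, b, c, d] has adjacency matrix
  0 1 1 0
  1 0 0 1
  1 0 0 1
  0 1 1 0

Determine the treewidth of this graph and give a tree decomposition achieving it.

The largest bag has 3 vertices, giving width 2; this decomposition certifies tw(G) ≤ 2. Since d–b–a–c–d is a cycle in G, G is not acyclic. Forests are exactly the graphs of treewidth ≤ 1, so tw(G) ≥ 2. Therefore the treewidth is 2.

Treewidth 2.
One such decomposition:
Bags: B1 = {a, b, d}  B2 = {a, c, d}
Tree: B1–B2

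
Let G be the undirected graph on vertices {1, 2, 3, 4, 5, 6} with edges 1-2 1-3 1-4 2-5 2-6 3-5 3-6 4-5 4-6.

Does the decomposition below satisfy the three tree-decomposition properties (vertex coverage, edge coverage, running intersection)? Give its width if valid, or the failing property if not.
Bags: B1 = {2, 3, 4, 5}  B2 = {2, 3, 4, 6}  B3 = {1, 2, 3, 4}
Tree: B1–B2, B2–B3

Vertex coverage: the bags together contain {1, 2, 3, 4, 5, 6}, the full vertex set. Edge coverage: each edge of G has both endpoints in at least one bag. Running intersection: for every vertex, the bags containing it form a connected subtree. All three properties hold, so this is a valid tree decomposition of width max|bag| − 1 = 3, and hence tw(G) ≤ 3.

Yes; width 3.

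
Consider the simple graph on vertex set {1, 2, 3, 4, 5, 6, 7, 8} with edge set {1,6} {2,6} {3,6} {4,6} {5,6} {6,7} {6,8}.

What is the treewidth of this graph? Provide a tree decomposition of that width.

Treewidth 1.
Bags: B1 = {3, 6}  B2 = {2, 6}  B3 = {4, 6}  B4 = {1, 6}  B5 = {5, 6}  B6 = {6, 7}  B7 = {6, 8}
Tree: B1–B2, B1–B3, B3–B4, B4–B5, B4–B6, B3–B7

Every bag has size at most 2, so the width is 2 − 1 = 1 and tw(G) ≤ 1. Any graph with an edge has treewidth ≥ 1, and G has the edge 6–3. Therefore the treewidth is 1.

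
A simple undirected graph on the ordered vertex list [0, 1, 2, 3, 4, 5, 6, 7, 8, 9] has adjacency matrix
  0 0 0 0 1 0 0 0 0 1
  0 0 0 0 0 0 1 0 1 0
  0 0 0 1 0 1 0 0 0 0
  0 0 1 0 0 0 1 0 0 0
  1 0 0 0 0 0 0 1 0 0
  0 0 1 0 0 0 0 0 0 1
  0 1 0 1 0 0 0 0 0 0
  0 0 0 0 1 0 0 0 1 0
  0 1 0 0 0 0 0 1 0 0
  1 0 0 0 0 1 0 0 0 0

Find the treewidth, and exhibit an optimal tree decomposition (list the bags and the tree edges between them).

Treewidth 2.
Bags: B1 = {2, 3, 6}  B2 = {2, 5, 6}  B3 = {5, 6, 9}  B4 = {0, 6, 9}  B5 = {0, 4, 6}  B6 = {4, 6, 7}  B7 = {6, 7, 8}  B8 = {1, 6, 8}
Tree: B1–B2, B2–B3, B3–B4, B4–B5, B5–B6, B6–B7, B7–B8

The largest bag has 3 vertices, giving width 2; this decomposition certifies tw(G) ≤ 2. Since 6–3–2–5–9–0–4–7–8–1–6 is a cycle in G, G is not acyclic. Forests are exactly the graphs of treewidth ≤ 1, so tw(G) ≥ 2. The upper and lower bounds meet at 2, so that is the treewidth.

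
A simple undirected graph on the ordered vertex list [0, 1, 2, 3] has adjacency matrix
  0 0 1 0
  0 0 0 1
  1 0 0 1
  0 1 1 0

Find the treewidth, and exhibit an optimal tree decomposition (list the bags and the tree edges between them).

Every bag has size at most 2, so the width is 2 − 1 = 1 and tw(G) ≤ 1. G has an edge, so its treewidth is at least 1. Combining the bounds, tw(G) = 1.

Treewidth 1.
One such decomposition:
Bags: B1 = {1, 3}  B2 = {2, 3}  B3 = {0, 2}
Tree: B1–B2, B2–B3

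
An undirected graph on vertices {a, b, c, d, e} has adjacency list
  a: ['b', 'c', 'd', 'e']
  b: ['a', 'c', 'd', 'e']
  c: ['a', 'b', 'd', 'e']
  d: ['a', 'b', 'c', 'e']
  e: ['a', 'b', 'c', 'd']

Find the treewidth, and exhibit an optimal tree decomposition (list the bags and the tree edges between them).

Treewidth 4.
One such decomposition:
Bags: B1 = {a, b, c, d, e}
Tree: (single bag)

With just one bag of size 5, the width is 5 − 1 = 4, so tw(G) ≤ 4. Conversely, {a, b, c, d, e} is a clique of size 5, and the vertices of any clique must share a bag in every tree decomposition; so some bag has ≥ 5 vertices and tw(G) ≥ 4. The upper and lower bounds meet at 4, so that is the treewidth.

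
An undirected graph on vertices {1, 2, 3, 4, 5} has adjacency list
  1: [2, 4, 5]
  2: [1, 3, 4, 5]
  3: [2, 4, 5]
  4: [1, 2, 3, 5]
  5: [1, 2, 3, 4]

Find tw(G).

A width-3 tree decomposition is:
Bags: B1 = {2, 3, 4, 5}  B2 = {1, 2, 4, 5}
Tree: B1–B2
Every bag has size at most 4, so the width is 4 − 1 = 3 and tw(G) ≤ 3. For the lower bound, the 4 vertices {1, 2, 4, 5} are pairwise adjacent, and any tree decomposition puts a clique entirely inside one bag — forcing width ≥ 3. Therefore the treewidth is 3.

3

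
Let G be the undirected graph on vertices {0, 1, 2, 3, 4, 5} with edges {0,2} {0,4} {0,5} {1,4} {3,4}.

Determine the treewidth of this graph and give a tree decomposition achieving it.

Treewidth 1.
One optimal decomposition is:
Bags: B1 = {0, 4}  B2 = {0, 5}  B3 = {0, 2}  B4 = {1, 4}  B5 = {3, 4}
Tree: B1–B2, B2–B3, B1–B4, B1–B5

Every bag has size at most 2, so the width is 2 − 1 = 1 and tw(G) ≤ 1. Since G has at least one edge (e.g. 0–4), it is not an edgeless graph, so tw(G) ≥ 1. Hence tw(G) = 1 exactly.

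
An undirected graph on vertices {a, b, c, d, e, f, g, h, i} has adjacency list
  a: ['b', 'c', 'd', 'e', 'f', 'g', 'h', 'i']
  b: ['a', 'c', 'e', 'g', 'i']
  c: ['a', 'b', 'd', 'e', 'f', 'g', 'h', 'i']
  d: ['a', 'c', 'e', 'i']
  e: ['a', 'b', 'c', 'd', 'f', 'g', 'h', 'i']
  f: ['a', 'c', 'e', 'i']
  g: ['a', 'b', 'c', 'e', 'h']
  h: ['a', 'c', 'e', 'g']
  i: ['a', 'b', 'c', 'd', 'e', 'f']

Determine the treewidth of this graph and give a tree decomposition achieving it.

Every bag has size at most 5, so the width is 5 − 1 = 4 and tw(G) ≤ 4. Conversely, {a, c, e, g, h} is a clique of size 5, and the vertices of any clique must share a bag in every tree decomposition; so some bag has ≥ 5 vertices and tw(G) ≥ 4. The upper and lower bounds meet at 4, so that is the treewidth.

Treewidth 4.
Bags: B1 = {a, b, c, e, g}  B2 = {a, b, c, e, i}  B3 = {a, c, e, f, i}  B4 = {a, c, d, e, i}  B5 = {a, c, e, g, h}
Tree: B1–B2, B2–B3, B2–B4, B1–B5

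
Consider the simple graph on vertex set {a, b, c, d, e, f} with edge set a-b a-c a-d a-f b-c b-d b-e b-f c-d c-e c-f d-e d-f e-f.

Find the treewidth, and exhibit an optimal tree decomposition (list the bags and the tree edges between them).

Treewidth 4.
One such decomposition:
Bags: B1 = {b, c, d, e, f}  B2 = {a, b, c, d, f}
Tree: B1–B2

The largest bag has 5 vertices, giving width 4; this decomposition certifies tw(G) ≤ 4. Conversely, {b, c, d, e, f} is a clique of size 5, and the vertices of any clique must share a bag in every tree decomposition; so some bag has ≥ 5 vertices and tw(G) ≥ 4. The upper and lower bounds meet at 4, so that is the treewidth.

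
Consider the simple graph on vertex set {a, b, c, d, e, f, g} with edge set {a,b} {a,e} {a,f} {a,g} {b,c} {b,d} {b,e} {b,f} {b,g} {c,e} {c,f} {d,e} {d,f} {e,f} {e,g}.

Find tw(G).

3

A width-3 tree decomposition is:
Bags: B1 = {b, c, e, f}  B2 = {b, d, e, f}  B3 = {a, b, e, f}  B4 = {a, b, e, g}
Tree: B1–B2, B2–B3, B3–B4
The largest bag has 4 vertices, giving width 3; this decomposition certifies tw(G) ≤ 3. For the lower bound, the 4 vertices {a, b, e, g} are pairwise adjacent, and any tree decomposition puts a clique entirely inside one bag — forcing width ≥ 3. Hence tw(G) = 3 exactly.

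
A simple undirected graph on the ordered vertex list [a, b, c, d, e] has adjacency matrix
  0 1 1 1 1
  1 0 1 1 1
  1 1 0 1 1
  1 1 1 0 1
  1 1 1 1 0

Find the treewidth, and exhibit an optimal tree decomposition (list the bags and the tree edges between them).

A single bag containing all 5 vertices is trivially a valid decomposition of width 4. On the other hand G contains the 5-clique {a, b, c, d, e}. A clique must lie in a single bag of any decomposition, so no decomposition can have width below 4. Combining the bounds, tw(G) = 4.

Treewidth 4.
One optimal decomposition is:
Bags: B1 = {a, b, c, d, e}
Tree: (single bag)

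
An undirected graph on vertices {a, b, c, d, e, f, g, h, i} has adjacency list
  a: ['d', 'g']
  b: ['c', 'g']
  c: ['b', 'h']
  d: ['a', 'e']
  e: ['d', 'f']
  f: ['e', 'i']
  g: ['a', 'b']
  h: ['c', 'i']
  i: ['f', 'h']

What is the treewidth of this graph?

A width-2 tree decomposition is:
Bags: B1 = {a, d, g}  B2 = {b, d, g}  B3 = {b, c, d}  B4 = {c, d, h}  B5 = {d, h, i}  B6 = {d, f, i}  B7 = {d, e, f}
Tree: B1–B2, B2–B3, B3–B4, B4–B5, B5–B6, B6–B7
Every bag has size at most 3, so the width is 3 − 1 = 2 and tw(G) ≤ 2. The edges d–a–g–b–c–h–i–f–e–d form a cycle, so G is not a tree and its treewidth is at least 2. Combining the bounds, tw(G) = 2.

2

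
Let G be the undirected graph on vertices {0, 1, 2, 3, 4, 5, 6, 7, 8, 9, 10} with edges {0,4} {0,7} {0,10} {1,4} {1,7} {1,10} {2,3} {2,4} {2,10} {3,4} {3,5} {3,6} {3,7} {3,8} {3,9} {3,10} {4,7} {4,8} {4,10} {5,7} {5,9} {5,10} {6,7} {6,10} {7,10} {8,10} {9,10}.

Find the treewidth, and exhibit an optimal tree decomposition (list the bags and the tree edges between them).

The largest bag has 4 vertices, giving width 3; this decomposition certifies tw(G) ≤ 3. For the lower bound, the 4 vertices {0, 4, 7, 10} are pairwise adjacent, and any tree decomposition puts a clique entirely inside one bag — forcing width ≥ 3. Hence tw(G) = 3 exactly.

Treewidth 3.
One optimal decomposition is:
Bags: B1 = {3, 4, 7, 10}  B2 = {1, 4, 7, 10}  B3 = {3, 5, 7, 10}  B4 = {2, 3, 4, 10}  B5 = {3, 6, 7, 10}  B6 = {3, 5, 9, 10}  B7 = {3, 4, 8, 10}  B8 = {0, 4, 7, 10}
Tree: B1–B2, B1–B3, B1–B4, B1–B5, B3–B6, B1–B7, B2–B8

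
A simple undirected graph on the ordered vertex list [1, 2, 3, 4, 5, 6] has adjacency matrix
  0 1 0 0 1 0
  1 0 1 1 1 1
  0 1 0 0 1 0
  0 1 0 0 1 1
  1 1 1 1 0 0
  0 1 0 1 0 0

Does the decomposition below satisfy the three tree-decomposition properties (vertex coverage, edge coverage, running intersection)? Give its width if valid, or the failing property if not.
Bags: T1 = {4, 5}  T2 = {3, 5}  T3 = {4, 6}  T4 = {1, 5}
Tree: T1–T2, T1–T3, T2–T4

A tree decomposition must satisfy three properties: every vertex lies in some bag; for every edge, both endpoints lie together in some bag; and for every vertex, the bags containing it form a connected subtree. Here vertex 2 appears in no bag, so the decomposition is invalid.

No — vertex 2 appears in no bag.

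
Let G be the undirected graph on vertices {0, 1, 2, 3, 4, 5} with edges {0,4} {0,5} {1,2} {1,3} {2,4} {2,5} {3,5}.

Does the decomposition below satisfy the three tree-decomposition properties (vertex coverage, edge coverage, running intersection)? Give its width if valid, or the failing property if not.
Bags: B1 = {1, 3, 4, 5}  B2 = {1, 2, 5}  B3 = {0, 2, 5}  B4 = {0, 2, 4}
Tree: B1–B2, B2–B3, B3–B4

A tree decomposition must satisfy three properties: every vertex lies in some bag; for every edge, both endpoints lie together in some bag; and for every vertex, the bags containing it form a connected subtree. Here bags containing vertex 4 are not connected in the tree, so the decomposition is invalid.

No — bags containing vertex 4 are not connected in the tree.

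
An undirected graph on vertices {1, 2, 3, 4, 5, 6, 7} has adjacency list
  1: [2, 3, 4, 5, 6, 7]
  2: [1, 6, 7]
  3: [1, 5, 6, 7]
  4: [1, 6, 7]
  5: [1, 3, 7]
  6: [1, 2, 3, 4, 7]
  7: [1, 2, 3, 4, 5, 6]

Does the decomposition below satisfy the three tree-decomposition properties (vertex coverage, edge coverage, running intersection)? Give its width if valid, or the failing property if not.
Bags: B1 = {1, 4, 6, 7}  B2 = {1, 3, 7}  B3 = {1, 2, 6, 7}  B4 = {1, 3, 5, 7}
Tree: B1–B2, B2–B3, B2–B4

A tree decomposition must satisfy three properties: every vertex lies in some bag; for every edge, both endpoints lie together in some bag; and for every vertex, the bags containing it form a connected subtree. Here edge (6,3) lies in no bag, so the decomposition is invalid.

No — edge (6,3) lies in no bag.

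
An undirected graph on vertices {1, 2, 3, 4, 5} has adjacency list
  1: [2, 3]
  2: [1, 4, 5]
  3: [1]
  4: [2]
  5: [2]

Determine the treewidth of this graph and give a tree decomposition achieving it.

Every bag has size at most 2, so the width is 2 − 1 = 1 and tw(G) ≤ 1. Any graph with an edge has treewidth ≥ 1, and G has the edge 1–2. Combining the bounds, tw(G) = 1.

Treewidth 1.
One optimal decomposition is:
Bags: B1 = {1, 2}  B2 = {2, 5}  B3 = {2, 4}  B4 = {1, 3}
Tree: B1–B2, B1–B3, B1–B4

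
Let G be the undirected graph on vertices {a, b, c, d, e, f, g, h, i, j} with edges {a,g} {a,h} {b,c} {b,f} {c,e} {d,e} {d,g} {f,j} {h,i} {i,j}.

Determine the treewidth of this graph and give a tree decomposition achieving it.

Treewidth 2.
One optimal decomposition is:
Bags: B1 = {b, c, e}  B2 = {b, d, e}  B3 = {b, d, g}  B4 = {a, b, g}  B5 = {a, b, h}  B6 = {b, h, i}  B7 = {b, i, j}  B8 = {b, f, j}
Tree: B1–B2, B2–B3, B3–B4, B4–B5, B5–B6, B6–B7, B7–B8

The largest bag has 3 vertices, giving width 2; this decomposition certifies tw(G) ≤ 2. Since b–c–e–d–g–a–h–i–j–f–b is a cycle in G, G is not acyclic. Forests are exactly the graphs of treewidth ≤ 1, so tw(G) ≥ 2. Hence tw(G) = 2 exactly.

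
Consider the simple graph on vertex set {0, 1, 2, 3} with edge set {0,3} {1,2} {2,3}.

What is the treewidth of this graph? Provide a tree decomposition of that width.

Treewidth 1.
One optimal decomposition is:
Bags: B1 = {1, 2}  B2 = {2, 3}  B3 = {0, 3}
Tree: B1–B2, B2–B3

Each bag holds 2 vertices, so the decomposition has width 1, which upper-bounds the treewidth. Any graph with an edge has treewidth ≥ 1, and G has the edge 1–2. The upper and lower bounds meet at 1, so that is the treewidth.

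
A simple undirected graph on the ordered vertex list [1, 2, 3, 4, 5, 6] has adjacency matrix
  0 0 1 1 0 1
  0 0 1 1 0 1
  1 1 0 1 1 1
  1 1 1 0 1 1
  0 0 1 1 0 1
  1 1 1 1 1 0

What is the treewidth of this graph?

3

A width-3 tree decomposition is:
Bags: B1 = {2, 3, 4, 6}  B2 = {3, 4, 5, 6}  B3 = {1, 3, 4, 6}
Tree: B1–B2, B1–B3
The largest bag has 4 vertices, giving width 3; this decomposition certifies tw(G) ≤ 3. Conversely, {1, 3, 4, 6} is a clique of size 4, and the vertices of any clique must share a bag in every tree decomposition; so some bag has ≥ 4 vertices and tw(G) ≥ 3. Therefore the treewidth is 3.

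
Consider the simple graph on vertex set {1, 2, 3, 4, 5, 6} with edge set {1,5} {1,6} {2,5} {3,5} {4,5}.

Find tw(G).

1

A width-1 tree decomposition is:
Bags: B1 = {1, 5}  B2 = {1, 6}  B3 = {2, 5}  B4 = {4, 5}  B5 = {3, 5}
Tree: B1–B2, B1–B3, B3–B4, B4–B5
Each bag holds 2 vertices, so the decomposition has width 1, which upper-bounds the treewidth. Since G has at least one edge (e.g. 5–1), it is not an edgeless graph, so tw(G) ≥ 1. Hence tw(G) = 1 exactly.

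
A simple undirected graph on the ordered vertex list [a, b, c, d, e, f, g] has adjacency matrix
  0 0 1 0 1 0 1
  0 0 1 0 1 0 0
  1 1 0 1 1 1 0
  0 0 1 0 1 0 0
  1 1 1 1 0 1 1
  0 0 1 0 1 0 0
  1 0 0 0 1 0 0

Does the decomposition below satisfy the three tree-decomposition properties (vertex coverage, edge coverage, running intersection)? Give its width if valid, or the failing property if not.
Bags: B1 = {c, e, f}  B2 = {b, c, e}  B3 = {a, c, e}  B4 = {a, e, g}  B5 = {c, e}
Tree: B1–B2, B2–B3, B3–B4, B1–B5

No — vertex d appears in no bag.

A tree decomposition must satisfy three properties: every vertex lies in some bag; for every edge, both endpoints lie together in some bag; and for every vertex, the bags containing it form a connected subtree. Here vertex d appears in no bag, so the decomposition is invalid.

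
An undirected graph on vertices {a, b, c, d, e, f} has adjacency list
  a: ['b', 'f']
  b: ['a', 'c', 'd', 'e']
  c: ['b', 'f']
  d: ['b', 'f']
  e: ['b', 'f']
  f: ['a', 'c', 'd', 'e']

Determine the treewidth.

A width-2 tree decomposition is:
Bags: B1 = {b, d, f}  B2 = {b, c, f}  B3 = {a, b, f}  B4 = {b, e, f}
Tree: B1–B2, B2–B3, B3–B4
The largest bag has 3 vertices, giving width 2; this decomposition certifies tw(G) ≤ 2. Since f–d–b–c–f is a cycle in G, G is not acyclic. Forests are exactly the graphs of treewidth ≤ 1, so tw(G) ≥ 2. Therefore the treewidth is 2.

2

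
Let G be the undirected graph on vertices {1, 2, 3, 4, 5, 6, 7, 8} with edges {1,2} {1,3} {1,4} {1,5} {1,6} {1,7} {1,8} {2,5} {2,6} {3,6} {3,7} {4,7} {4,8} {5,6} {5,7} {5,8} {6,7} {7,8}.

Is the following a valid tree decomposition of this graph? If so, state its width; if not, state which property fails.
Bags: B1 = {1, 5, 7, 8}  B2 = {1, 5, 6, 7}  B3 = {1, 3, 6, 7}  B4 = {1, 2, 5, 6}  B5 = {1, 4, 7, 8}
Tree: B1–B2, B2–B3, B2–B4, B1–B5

Yes; width 3.

Checking the three conditions: (i) the bags cover all of {1, 2, 3, 4, 5, 6, 7, 8}; (ii) for each edge, some bag contains both endpoints; (iii) the bags containing any fixed vertex form a subtree. All hold, so the decomposition is valid with width 4 − 1 = 3.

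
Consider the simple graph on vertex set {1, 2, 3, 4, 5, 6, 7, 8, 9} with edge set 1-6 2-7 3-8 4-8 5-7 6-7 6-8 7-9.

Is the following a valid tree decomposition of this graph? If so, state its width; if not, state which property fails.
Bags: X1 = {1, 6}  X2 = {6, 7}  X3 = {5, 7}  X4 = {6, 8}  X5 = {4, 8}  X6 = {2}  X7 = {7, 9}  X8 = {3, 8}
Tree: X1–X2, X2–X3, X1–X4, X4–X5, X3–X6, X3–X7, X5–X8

A tree decomposition must satisfy three properties: every vertex lies in some bag; for every edge, both endpoints lie together in some bag; and for every vertex, the bags containing it form a connected subtree. Here edge (7,2) lies in no bag, so the decomposition is invalid.

No — edge (7,2) lies in no bag.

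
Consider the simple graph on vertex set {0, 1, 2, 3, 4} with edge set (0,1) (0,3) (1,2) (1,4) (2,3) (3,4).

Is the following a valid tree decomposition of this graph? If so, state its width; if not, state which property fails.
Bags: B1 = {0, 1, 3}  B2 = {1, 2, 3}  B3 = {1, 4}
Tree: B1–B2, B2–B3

No — edge (3,4) lies in no bag.

A tree decomposition must satisfy three properties: every vertex lies in some bag; for every edge, both endpoints lie together in some bag; and for every vertex, the bags containing it form a connected subtree. Here edge (3,4) lies in no bag, so the decomposition is invalid.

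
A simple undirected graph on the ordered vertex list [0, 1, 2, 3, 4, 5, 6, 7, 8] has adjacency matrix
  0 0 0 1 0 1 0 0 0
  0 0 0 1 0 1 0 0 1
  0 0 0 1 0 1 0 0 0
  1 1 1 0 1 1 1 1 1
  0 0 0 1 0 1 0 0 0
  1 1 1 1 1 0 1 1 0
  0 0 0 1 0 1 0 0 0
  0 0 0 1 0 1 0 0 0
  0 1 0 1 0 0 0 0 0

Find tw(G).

A width-2 tree decomposition is:
Bags: B1 = {1, 3, 8}  B2 = {1, 3, 5}  B3 = {0, 3, 5}  B4 = {3, 5, 6}  B5 = {2, 3, 5}  B6 = {3, 5, 7}  B7 = {3, 4, 5}
Tree: B1–B2, B2–B3, B3–B4, B3–B5, B4–B6, B3–B7
The largest bag has 3 vertices, giving width 2; this decomposition certifies tw(G) ≤ 2. Conversely, {1, 3, 8} is a clique of size 3, and the vertices of any clique must share a bag in every tree decomposition; so some bag has ≥ 3 vertices and tw(G) ≥ 2. Hence tw(G) = 2 exactly.

2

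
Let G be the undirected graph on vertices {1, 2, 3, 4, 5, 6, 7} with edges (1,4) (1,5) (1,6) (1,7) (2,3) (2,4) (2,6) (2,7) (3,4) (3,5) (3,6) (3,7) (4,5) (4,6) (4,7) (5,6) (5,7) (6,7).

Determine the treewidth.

A width-4 tree decomposition is:
Bags: B1 = {2, 3, 4, 6, 7}  B2 = {3, 4, 5, 6, 7}  B3 = {1, 4, 5, 6, 7}
Tree: B1–B2, B2–B3
Each bag holds 5 vertices, so the decomposition has width 4, which upper-bounds the treewidth. Conversely, {1, 4, 5, 6, 7} is a clique of size 5, and the vertices of any clique must share a bag in every tree decomposition; so some bag has ≥ 5 vertices and tw(G) ≥ 4. Combining the bounds, tw(G) = 4.

4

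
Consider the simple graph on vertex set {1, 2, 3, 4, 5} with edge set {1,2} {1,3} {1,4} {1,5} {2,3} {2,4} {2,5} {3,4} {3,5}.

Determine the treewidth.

A width-3 tree decomposition is:
Bags: B1 = {1, 2, 3, 4}  B2 = {1, 2, 3, 5}
Tree: B1–B2
The largest bag has 4 vertices, giving width 3; this decomposition certifies tw(G) ≤ 3. On the other hand G contains the 4-clique {1, 2, 3, 4}. A clique must lie in a single bag of any decomposition, so no decomposition can have width below 3. Combining the bounds, tw(G) = 3.

3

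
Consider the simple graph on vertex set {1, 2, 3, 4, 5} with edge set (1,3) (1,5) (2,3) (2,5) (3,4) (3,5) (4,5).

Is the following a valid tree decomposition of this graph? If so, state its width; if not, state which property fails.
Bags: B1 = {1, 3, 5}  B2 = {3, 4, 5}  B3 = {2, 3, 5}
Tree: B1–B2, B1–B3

Yes; width 2.

Checking the three conditions: (i) the bags cover all of {1, 2, 3, 4, 5}; (ii) for each edge, some bag contains both endpoints; (iii) the bags containing any fixed vertex form a subtree. All hold, so the decomposition is valid with width 3 − 1 = 2.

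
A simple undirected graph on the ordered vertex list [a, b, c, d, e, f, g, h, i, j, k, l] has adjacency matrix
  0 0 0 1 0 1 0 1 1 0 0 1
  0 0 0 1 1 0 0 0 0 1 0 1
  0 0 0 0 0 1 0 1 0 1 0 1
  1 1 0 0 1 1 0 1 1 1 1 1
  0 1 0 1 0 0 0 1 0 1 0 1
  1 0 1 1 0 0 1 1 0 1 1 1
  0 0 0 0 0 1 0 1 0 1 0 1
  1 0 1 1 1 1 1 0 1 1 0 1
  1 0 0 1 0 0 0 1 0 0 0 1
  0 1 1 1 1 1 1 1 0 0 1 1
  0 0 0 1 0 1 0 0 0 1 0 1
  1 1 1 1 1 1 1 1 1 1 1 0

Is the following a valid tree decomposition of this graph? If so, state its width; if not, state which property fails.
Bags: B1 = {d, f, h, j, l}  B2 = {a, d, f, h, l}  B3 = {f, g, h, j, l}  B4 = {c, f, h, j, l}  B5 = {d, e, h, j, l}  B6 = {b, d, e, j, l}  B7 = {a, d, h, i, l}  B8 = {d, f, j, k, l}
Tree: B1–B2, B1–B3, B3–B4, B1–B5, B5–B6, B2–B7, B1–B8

Yes; width 4.

Checking the three conditions: (i) the bags cover all of {a, b, c, d, e, f, g, h, i, j, k, l}; (ii) for each edge, some bag contains both endpoints; (iii) the bags containing any fixed vertex form a subtree. All hold, so the decomposition is valid with width 5 − 1 = 4.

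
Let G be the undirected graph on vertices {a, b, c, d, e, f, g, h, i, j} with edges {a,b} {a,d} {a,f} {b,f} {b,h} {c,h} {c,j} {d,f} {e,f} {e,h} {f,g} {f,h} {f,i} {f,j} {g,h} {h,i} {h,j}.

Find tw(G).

A width-2 tree decomposition is:
Bags: B1 = {a, b, f}  B2 = {a, d, f}  B3 = {b, f, h}  B4 = {f, h, j}  B5 = {c, h, j}  B6 = {f, g, h}  B7 = {f, h, i}  B8 = {e, f, h}
Tree: B1–B2, B1–B3, B3–B4, B4–B5, B4–B6, B6–B7, B3–B8
Each bag holds 3 vertices, so the decomposition has width 2, which upper-bounds the treewidth. For the lower bound, the 3 vertices {c, h, j} are pairwise adjacent, and any tree decomposition puts a clique entirely inside one bag — forcing width ≥ 2. Therefore the treewidth is 2.

2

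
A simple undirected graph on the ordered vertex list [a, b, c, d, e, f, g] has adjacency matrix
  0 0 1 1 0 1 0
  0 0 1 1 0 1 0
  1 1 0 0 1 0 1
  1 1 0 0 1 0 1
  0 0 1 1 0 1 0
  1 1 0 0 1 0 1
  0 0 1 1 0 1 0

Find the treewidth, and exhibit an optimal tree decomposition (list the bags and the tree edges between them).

Treewidth 3.
Bags: B1 = {b, c, d, f}  B2 = {c, d, f, g}  B3 = {a, c, d, f}  B4 = {c, d, e, f}
Tree: B1–B2, B2–B3, B3–B4

Each bag holds 4 vertices, so the decomposition has width 3, which upper-bounds the treewidth. For the lower bound: the 4 vertex sets {b,d}, {c,g}, {f}, {a} are disjoint, each induces a connected subgraph, and every pair is joined by at least one edge of G. Contracting each set to a single vertex therefore yields K_{4} as a minor, and since treewidth is minor-monotone, tw(G) ≥ tw(K_{4}) = 3. Combining the bounds, tw(G) = 3.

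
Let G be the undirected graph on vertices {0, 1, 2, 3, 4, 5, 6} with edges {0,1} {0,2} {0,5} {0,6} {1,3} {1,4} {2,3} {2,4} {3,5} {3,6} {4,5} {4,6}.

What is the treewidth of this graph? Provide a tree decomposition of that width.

Treewidth 3.
One optimal decomposition is:
Bags: B1 = {0, 3, 4, 6}  B2 = {0, 3, 4, 5}  B3 = {0, 1, 3, 4}  B4 = {0, 2, 3, 4}
Tree: B1–B2, B2–B3, B3–B4

Every bag has size at most 4, so the width is 4 − 1 = 3 and tw(G) ≤ 3. For the lower bound: the 4 vertex sets {4,6}, {3,5}, {0}, {1} are disjoint, each induces a connected subgraph, and every pair is joined by at least one edge of G. Contracting each set to a single vertex therefore yields K_{4} as a minor, and since treewidth is minor-monotone, tw(G) ≥ tw(K_{4}) = 3. Hence tw(G) = 3 exactly.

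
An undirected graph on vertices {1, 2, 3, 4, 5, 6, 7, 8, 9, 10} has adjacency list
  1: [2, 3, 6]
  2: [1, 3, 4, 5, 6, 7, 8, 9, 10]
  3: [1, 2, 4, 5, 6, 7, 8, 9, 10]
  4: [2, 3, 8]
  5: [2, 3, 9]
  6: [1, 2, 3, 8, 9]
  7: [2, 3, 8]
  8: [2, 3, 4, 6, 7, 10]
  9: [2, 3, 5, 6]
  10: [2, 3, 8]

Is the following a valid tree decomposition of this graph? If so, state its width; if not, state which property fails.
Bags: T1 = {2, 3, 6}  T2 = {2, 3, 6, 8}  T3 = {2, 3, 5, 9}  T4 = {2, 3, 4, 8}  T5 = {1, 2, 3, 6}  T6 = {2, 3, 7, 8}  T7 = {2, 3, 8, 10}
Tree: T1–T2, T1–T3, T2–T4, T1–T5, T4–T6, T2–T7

A tree decomposition must satisfy three properties: every vertex lies in some bag; for every edge, both endpoints lie together in some bag; and for every vertex, the bags containing it form a connected subtree. Here edge (9,6) lies in no bag, so the decomposition is invalid.

No — edge (9,6) lies in no bag.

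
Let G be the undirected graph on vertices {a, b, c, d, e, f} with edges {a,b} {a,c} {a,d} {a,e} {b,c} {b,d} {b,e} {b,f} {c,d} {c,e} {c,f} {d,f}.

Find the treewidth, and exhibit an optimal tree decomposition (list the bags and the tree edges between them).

Treewidth 3.
One optimal decomposition is:
Bags: B1 = {a, b, c, d}  B2 = {a, b, c, e}  B3 = {b, c, d, f}
Tree: B1–B2, B1–B3

The largest bag has 4 vertices, giving width 3; this decomposition certifies tw(G) ≤ 3. Conversely, {b, c, d, f} is a clique of size 4, and the vertices of any clique must share a bag in every tree decomposition; so some bag has ≥ 4 vertices and tw(G) ≥ 3. Hence tw(G) = 3 exactly.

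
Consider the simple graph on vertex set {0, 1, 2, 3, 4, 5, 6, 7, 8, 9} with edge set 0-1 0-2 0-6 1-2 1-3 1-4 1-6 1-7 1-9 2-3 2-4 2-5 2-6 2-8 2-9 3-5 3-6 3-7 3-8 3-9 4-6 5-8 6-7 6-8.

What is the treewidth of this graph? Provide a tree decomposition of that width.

Every bag has size at most 4, so the width is 4 − 1 = 3 and tw(G) ≤ 3. For the lower bound, the 4 vertices {2, 3, 5, 8} are pairwise adjacent, and any tree decomposition puts a clique entirely inside one bag — forcing width ≥ 3. Hence tw(G) = 3 exactly.

Treewidth 3.
One optimal decomposition is:
Bags: B1 = {1, 2, 3, 6}  B2 = {2, 3, 6, 8}  B3 = {1, 2, 4, 6}  B4 = {0, 1, 2, 6}  B5 = {1, 2, 3, 9}  B6 = {1, 3, 6, 7}  B7 = {2, 3, 5, 8}
Tree: B1–B2, B1–B3, B3–B4, B1–B5, B1–B6, B2–B7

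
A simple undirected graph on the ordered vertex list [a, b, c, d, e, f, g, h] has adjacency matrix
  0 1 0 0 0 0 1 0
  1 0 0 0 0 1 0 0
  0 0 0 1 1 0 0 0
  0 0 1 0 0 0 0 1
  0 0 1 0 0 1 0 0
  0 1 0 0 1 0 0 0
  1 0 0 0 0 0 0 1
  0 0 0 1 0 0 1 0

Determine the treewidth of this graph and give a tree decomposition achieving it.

Treewidth 2.
One optimal decomposition is:
Bags: B1 = {b, e, f}  B2 = {b, c, e}  B3 = {b, c, d}  B4 = {b, d, h}  B5 = {b, g, h}  B6 = {a, b, g}
Tree: B1–B2, B2–B3, B3–B4, B4–B5, B5–B6

Each bag holds 3 vertices, so the decomposition has width 2, which upper-bounds the treewidth. The edges b–f–e–c–d–h–g–a–b form a cycle, so G is not a tree and its treewidth is at least 2. Hence tw(G) = 2 exactly.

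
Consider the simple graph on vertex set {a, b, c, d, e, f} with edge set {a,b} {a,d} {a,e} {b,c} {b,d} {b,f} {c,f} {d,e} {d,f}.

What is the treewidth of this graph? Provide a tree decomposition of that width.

Treewidth 2.
Bags: B1 = {a, d, e}  B2 = {a, b, d}  B3 = {b, d, f}  B4 = {b, c, f}
Tree: B1–B2, B2–B3, B3–B4

The largest bag has 3 vertices, giving width 2; this decomposition certifies tw(G) ≤ 2. Conversely, {b, d, f} is a clique of size 3, and the vertices of any clique must share a bag in every tree decomposition; so some bag has ≥ 3 vertices and tw(G) ≥ 2. Hence tw(G) = 2 exactly.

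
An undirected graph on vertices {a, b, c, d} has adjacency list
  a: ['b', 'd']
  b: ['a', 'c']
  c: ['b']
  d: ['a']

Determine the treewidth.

1

A width-1 tree decomposition is:
Bags: B1 = {b, c}  B2 = {a, b}  B3 = {a, d}
Tree: B1–B2, B2–B3
The largest bag has 2 vertices, giving width 1; this decomposition certifies tw(G) ≤ 1. Any graph with an edge has treewidth ≥ 1, and G has the edge c–b. The upper and lower bounds meet at 1, so that is the treewidth.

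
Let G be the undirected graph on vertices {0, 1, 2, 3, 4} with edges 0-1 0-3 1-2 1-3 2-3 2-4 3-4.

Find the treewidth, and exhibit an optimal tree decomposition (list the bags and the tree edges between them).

Treewidth 2.
Bags: B1 = {2, 3, 4}  B2 = {1, 2, 3}  B3 = {0, 1, 3}
Tree: B1–B2, B2–B3

Every bag has size at most 3, so the width is 3 − 1 = 2 and tw(G) ≤ 2. Conversely, {0, 1, 3} is a clique of size 3, and the vertices of any clique must share a bag in every tree decomposition; so some bag has ≥ 3 vertices and tw(G) ≥ 2. Therefore the treewidth is 2.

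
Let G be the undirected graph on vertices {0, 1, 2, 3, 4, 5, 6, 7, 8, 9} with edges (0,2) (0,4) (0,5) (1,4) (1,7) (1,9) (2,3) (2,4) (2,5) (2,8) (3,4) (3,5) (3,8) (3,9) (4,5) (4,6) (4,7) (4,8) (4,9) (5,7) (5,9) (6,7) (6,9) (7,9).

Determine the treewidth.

A width-3 tree decomposition is:
Bags: B1 = {3, 4, 5, 9}  B2 = {4, 5, 7, 9}  B3 = {1, 4, 7, 9}  B4 = {4, 6, 7, 9}  B5 = {2, 3, 4, 5}  B6 = {2, 3, 4, 8}  B7 = {0, 2, 4, 5}
Tree: B1–B2, B2–B3, B3–B4, B1–B5, B5–B6, B5–B7
Each bag holds 4 vertices, so the decomposition has width 3, which upper-bounds the treewidth. On the other hand G contains the 4-clique {2, 3, 4, 8}. A clique must lie in a single bag of any decomposition, so no decomposition can have width below 3. Hence tw(G) = 3 exactly.

3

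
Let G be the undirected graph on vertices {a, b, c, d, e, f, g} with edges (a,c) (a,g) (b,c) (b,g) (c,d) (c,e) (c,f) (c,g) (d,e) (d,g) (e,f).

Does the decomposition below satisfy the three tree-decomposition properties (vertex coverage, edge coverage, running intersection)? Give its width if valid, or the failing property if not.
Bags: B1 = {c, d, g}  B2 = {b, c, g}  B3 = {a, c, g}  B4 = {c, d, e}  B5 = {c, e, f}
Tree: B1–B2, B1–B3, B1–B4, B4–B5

Yes; width 2.

Checking the three conditions: (i) the bags cover all of {a, b, c, d, e, f, g}; (ii) for each edge, some bag contains both endpoints; (iii) the bags containing any fixed vertex form a subtree. All hold, so the decomposition is valid with width 3 − 1 = 2.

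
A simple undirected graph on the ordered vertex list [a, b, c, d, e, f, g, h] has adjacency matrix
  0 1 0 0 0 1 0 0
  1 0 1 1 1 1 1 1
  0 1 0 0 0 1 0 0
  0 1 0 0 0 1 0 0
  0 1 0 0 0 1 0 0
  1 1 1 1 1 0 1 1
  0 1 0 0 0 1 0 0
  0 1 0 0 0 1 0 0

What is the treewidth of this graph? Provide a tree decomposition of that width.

The largest bag has 3 vertices, giving width 2; this decomposition certifies tw(G) ≤ 2. Conversely, {b, d, f} is a clique of size 3, and the vertices of any clique must share a bag in every tree decomposition; so some bag has ≥ 3 vertices and tw(G) ≥ 2. Therefore the treewidth is 2.

Treewidth 2.
One such decomposition:
Bags: B1 = {b, c, f}  B2 = {b, d, f}  B3 = {b, e, f}  B4 = {a, b, f}  B5 = {b, f, h}  B6 = {b, f, g}
Tree: B1–B2, B1–B3, B2–B4, B1–B5, B5–B6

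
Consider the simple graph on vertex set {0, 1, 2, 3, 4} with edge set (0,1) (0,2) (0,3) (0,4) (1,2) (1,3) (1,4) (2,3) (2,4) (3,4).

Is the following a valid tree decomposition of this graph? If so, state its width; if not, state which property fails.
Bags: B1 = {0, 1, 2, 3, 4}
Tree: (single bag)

Yes; width 4.

Vertex coverage: the bags together contain {0, 1, 2, 3, 4}, the full vertex set. Edge coverage: each edge of G has both endpoints in at least one bag. Running intersection: for every vertex, the bags containing it form a connected subtree. All three properties hold, so this is a valid tree decomposition of width max|bag| − 1 = 4, and hence tw(G) ≤ 4.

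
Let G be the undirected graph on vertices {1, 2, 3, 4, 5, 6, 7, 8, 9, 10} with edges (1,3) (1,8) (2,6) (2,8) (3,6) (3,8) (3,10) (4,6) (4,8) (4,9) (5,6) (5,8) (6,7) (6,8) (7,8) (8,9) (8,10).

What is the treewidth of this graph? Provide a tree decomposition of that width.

Treewidth 2.
One such decomposition:
Bags: B1 = {5, 6, 8}  B2 = {3, 6, 8}  B3 = {3, 8, 10}  B4 = {2, 6, 8}  B5 = {4, 6, 8}  B6 = {1, 3, 8}  B7 = {4, 8, 9}  B8 = {6, 7, 8}
Tree: B1–B2, B2–B3, B2–B4, B2–B5, B2–B6, B5–B7, B2–B8

Every bag has size at most 3, so the width is 3 − 1 = 2 and tw(G) ≤ 2. For the lower bound, the 3 vertices {1, 3, 8} are pairwise adjacent, and any tree decomposition puts a clique entirely inside one bag — forcing width ≥ 2. Combining the bounds, tw(G) = 2.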